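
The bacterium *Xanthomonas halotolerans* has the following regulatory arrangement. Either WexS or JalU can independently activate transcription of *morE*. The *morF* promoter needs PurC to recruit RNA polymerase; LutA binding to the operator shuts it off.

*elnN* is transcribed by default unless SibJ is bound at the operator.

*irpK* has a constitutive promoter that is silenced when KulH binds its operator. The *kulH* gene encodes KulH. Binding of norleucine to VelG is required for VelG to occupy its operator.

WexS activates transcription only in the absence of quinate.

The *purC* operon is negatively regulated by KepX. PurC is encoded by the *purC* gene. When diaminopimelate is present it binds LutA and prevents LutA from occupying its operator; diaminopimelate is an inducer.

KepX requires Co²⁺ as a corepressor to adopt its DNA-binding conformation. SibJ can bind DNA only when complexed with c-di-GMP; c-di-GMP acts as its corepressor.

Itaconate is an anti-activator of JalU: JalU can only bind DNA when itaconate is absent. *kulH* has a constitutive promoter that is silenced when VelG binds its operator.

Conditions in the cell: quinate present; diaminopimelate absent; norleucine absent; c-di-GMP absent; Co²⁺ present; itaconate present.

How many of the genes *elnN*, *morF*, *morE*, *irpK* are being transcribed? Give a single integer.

1

c-di-GMP is absent, so SibJ is inactive.
With no repressor bound, *elnN* is transcribed.
→ *elnN* is ON.
Co²⁺ is present, so KepX is active.
With repressor KepX bound, *purC* is not transcribed.
So PurC is not produced.
Diaminopimelate is absent, so LutA is active.
With repressor LutA bound, *morF* is not transcribed.
→ *morF* is OFF.
Quinate is present, so WexS is inactive.
Itaconate is present, so JalU is inactive.
No activator is available at the *morE* promoter, so *morE* is not transcribed.
→ *morE* is OFF.
Norleucine is absent, so VelG is inactive.
With no repressor bound, *kulH* is transcribed.
So KulH is produced and active.
With repressor KulH bound, *irpK* is not transcribed.
→ *irpK* is OFF.
1 of the 4 genes is transcribed.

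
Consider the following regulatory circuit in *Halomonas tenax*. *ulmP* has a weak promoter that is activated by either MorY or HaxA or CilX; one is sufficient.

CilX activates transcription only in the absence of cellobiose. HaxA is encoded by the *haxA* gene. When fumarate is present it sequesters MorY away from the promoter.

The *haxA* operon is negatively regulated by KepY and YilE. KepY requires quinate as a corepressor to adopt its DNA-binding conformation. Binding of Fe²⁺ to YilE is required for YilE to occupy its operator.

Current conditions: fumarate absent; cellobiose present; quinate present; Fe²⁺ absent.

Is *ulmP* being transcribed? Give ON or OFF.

Fumarate is absent, so MorY is active.
Quinate is present, so KepY is active.
Fe²⁺ is absent, so YilE is inactive.
With repressor KepY bound, *haxA* is not transcribed.
So HaxA is not produced.
Cellobiose is present, so CilX is inactive.
Activator MorY is present, so *ulmP* is transcribed.

ON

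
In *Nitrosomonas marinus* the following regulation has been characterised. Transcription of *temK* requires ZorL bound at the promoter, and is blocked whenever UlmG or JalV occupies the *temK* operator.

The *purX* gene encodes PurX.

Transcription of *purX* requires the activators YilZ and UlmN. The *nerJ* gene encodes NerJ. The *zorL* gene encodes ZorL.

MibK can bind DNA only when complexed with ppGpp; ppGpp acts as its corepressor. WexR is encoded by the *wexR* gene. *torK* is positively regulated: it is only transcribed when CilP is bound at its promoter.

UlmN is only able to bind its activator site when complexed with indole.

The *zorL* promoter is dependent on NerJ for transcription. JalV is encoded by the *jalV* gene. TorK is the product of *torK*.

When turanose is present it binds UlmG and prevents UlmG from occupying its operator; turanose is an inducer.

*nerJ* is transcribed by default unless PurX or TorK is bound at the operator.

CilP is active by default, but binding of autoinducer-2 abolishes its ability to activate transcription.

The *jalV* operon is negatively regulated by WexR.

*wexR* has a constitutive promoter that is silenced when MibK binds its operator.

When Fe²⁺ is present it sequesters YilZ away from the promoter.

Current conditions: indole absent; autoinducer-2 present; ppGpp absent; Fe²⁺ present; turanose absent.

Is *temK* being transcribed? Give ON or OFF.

OFF

Turanose is absent, so UlmG is active.
ppGpp is absent, so MibK is inactive.
With no repressor bound, *wexR* is transcribed.
So WexR is produced and active.
With repressor WexR bound, *jalV* is not transcribed.
So JalV is not produced.
Fe²⁺ is present, so YilZ is inactive.
Indole is absent, so UlmN is inactive.
Required activator YilZ is absent, so *purX* is not transcribed.
So PurX is not produced.
Autoinducer-2 is present, so CilP is inactive.
Required activator CilP is absent, so *torK* is not transcribed.
So TorK is not produced.
With no repressor bound, *nerJ* is transcribed.
So NerJ is produced and active.
No repressor is bound and NerJ is active, so *zorL* is transcribed.
So ZorL is produced and active.
With repressor UlmG bound, *temK* is not transcribed.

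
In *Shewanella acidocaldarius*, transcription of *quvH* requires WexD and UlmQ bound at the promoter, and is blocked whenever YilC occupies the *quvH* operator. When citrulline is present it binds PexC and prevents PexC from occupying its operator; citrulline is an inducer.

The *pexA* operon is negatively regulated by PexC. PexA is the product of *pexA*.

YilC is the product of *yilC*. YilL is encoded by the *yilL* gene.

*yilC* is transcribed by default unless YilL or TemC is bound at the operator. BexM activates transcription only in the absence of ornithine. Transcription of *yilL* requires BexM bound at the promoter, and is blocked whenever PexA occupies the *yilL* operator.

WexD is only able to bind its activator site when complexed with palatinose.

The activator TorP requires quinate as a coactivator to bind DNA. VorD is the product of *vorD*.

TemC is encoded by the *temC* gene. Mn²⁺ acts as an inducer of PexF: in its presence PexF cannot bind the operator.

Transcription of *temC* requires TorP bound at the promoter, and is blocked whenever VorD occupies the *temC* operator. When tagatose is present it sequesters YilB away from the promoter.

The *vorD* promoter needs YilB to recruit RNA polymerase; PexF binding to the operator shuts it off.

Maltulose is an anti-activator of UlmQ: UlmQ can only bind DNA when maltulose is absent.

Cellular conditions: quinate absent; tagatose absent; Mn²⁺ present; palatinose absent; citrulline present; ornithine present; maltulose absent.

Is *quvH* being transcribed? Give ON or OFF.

Citrulline is present, so PexC is inactive.
With no repressor bound, *pexA* is transcribed.
So PexA is produced and active.
Ornithine is present, so BexM is inactive.
With repressor PexA bound, *yilL* is not transcribed.
So YilL is not produced.
Quinate is absent, so TorP is inactive.
Mn²⁺ is present, so PexF is inactive.
Tagatose is absent, so YilB is active.
No repressor is bound and YilB is active, so *vorD* is transcribed.
So VorD is produced and active.
With repressor VorD bound, *temC* is not transcribed.
So TemC is not produced.
With no repressor bound, *yilC* is transcribed.
So YilC is produced and active.
Palatinose is absent, so WexD is inactive.
Maltulose is absent, so UlmQ is active.
With repressor YilC bound, *quvH* is not transcribed.

OFF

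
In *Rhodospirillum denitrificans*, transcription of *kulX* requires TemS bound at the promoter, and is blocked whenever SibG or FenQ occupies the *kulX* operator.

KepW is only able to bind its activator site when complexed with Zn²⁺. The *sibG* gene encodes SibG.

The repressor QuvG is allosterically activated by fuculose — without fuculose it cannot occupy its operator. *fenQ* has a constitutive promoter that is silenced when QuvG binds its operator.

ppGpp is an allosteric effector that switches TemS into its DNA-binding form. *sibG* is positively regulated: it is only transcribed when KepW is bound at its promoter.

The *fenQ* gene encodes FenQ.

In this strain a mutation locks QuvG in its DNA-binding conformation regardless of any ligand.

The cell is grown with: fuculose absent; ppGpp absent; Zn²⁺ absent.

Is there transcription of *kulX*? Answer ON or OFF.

OFF

Zn²⁺ is absent, so KepW is inactive.
Required activator KepW is absent, so *sibG* is not transcribed.
So SibG is not produced.
QuvG is constitutively active in this strain.
With repressor QuvG bound, *fenQ* is not transcribed.
So FenQ is not produced.
ppGpp is absent, so TemS is inactive.
Required activator TemS is absent, so *kulX* is not transcribed.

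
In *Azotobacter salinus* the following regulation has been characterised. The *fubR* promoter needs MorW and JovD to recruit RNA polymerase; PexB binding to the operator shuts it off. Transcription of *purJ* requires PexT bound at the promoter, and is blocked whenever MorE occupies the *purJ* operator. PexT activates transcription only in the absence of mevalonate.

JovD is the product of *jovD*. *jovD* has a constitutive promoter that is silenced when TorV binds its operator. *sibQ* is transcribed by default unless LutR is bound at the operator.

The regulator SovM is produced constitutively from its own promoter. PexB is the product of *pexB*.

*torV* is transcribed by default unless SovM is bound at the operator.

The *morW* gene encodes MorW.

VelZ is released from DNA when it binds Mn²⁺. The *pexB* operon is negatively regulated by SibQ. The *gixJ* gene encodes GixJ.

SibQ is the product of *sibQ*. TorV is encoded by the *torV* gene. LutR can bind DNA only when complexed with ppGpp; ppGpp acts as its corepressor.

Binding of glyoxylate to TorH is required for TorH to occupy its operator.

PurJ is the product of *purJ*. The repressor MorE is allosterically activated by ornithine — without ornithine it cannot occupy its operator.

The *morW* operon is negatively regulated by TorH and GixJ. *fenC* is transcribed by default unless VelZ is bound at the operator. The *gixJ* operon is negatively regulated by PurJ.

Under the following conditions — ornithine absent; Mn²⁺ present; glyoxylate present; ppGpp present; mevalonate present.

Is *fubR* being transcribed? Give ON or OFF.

Glyoxylate is present, so TorH is active.
Ornithine is absent, so MorE is inactive.
Mevalonate is present, so PexT is inactive.
Required activator PexT is absent, so *purJ* is not transcribed.
So PurJ is not produced.
With no repressor bound, *gixJ* is transcribed.
So GixJ is produced and active.
With repressor TorH bound, *morW* is not transcribed.
So MorW is not produced.
SovM is produced constitutively and is active.
With repressor SovM bound, *torV* is not transcribed.
So TorV is not produced.
With no repressor bound, *jovD* is transcribed.
So JovD is produced and active.
ppGpp is present, so LutR is active.
With repressor LutR bound, *sibQ* is not transcribed.
So SibQ is not produced.
With no repressor bound, *pexB* is transcribed.
So PexB is produced and active.
With repressor PexB bound, *fubR* is not transcribed.

OFF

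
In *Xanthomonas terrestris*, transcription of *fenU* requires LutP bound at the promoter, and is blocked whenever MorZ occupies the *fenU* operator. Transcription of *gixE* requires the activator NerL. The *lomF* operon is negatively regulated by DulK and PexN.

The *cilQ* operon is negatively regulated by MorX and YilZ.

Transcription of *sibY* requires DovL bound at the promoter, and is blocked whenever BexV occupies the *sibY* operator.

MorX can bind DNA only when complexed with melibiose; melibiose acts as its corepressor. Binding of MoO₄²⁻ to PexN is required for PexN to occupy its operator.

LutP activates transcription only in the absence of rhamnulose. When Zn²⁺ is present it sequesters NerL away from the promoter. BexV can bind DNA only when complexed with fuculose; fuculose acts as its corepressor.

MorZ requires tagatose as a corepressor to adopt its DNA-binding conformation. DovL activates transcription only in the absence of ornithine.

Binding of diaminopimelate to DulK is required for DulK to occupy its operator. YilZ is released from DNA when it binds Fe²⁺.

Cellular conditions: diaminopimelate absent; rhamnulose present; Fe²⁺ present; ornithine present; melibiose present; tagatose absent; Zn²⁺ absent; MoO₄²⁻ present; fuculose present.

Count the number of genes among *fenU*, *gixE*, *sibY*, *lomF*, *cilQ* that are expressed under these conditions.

Tagatose is absent, so MorZ is inactive.
Rhamnulose is present, so LutP is inactive.
Required activator LutP is absent, so *fenU* is not transcribed.
→ *fenU* is OFF.
Zn²⁺ is absent, so NerL is active.
No repressor is bound and NerL is active, so *gixE* is transcribed.
→ *gixE* is ON.
Fuculose is present, so BexV is active.
Ornithine is present, so DovL is inactive.
With repressor BexV bound, *sibY* is not transcribed.
→ *sibY* is OFF.
Diaminopimelate is absent, so DulK is inactive.
MoO₄²⁻ is present, so PexN is active.
With repressor PexN bound, *lomF* is not transcribed.
→ *lomF* is OFF.
Melibiose is present, so MorX is active.
Fe²⁺ is present, so YilZ is inactive.
With repressor MorX bound, *cilQ* is not transcribed.
→ *cilQ* is OFF.
1 of the 5 genes is transcribed.

1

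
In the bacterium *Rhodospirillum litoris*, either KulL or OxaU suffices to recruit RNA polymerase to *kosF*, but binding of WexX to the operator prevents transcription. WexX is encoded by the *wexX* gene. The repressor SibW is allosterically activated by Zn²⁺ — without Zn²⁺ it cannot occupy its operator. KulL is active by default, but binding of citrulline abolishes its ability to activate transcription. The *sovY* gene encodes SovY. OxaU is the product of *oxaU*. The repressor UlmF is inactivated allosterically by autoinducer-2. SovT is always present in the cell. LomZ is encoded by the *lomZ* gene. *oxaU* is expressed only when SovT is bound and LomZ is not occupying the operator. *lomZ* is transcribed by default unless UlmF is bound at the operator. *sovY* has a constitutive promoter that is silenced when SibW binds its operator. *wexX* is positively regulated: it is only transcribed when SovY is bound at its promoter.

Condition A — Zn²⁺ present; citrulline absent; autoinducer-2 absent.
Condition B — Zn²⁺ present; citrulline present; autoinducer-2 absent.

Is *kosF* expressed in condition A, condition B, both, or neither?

Condition A:
Zn²⁺ is present, so SibW is active.
With repressor SibW bound, *sovY* is not transcribed.
So SovY is not produced.
Required activator SovY is absent, so *wexX* is not transcribed.
So WexX is not produced.
Citrulline is absent, so KulL is active.
SovT is produced constitutively and is active.
Autoinducer-2 is absent, so UlmF is active.
With repressor UlmF bound, *lomZ* is not transcribed.
So LomZ is not produced.
No repressor is bound and SovT is active, so *oxaU* is transcribed.
So OxaU is produced and active.
Activator KulL is present, so *kosF* is transcribed.
→ *kosF* is ON in A.
Condition B:
Zn²⁺ is present, so SibW is active.
With repressor SibW bound, *sovY* is not transcribed.
So SovY is not produced.
Required activator SovY is absent, so *wexX* is not transcribed.
So WexX is not produced.
Citrulline is present, so KulL is inactive.
SovT is produced constitutively and is active.
Autoinducer-2 is absent, so UlmF is active.
With repressor UlmF bound, *lomZ* is not transcribed.
So LomZ is not produced.
No repressor is bound and SovT is active, so *oxaU* is transcribed.
So OxaU is produced and active.
Activator OxaU is present, so *kosF* is transcribed.
→ *kosF* is ON in B.

both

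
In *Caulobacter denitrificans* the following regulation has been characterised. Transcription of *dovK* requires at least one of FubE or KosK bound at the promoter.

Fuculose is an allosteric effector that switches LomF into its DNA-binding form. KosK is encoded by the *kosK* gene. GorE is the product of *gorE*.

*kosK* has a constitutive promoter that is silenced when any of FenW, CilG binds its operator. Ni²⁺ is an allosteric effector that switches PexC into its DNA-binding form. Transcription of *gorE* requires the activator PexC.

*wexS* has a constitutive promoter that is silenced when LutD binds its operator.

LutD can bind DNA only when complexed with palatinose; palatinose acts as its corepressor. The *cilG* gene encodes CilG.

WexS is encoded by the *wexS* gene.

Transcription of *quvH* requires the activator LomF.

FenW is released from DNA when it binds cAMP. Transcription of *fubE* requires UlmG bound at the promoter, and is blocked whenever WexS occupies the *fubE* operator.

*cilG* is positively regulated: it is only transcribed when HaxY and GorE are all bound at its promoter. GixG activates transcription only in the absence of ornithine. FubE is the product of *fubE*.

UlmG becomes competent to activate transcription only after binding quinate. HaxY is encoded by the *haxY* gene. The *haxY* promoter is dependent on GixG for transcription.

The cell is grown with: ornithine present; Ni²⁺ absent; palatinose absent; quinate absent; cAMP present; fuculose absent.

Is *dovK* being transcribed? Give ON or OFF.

ON

Palatinose is absent, so LutD is inactive.
With no repressor bound, *wexS* is transcribed.
So WexS is produced and active.
Quinate is absent, so UlmG is inactive.
With repressor WexS bound, *fubE* is not transcribed.
So FubE is not produced.
cAMP is present, so FenW is inactive.
Ornithine is present, so GixG is inactive.
Required activator GixG is absent, so *haxY* is not transcribed.
So HaxY is not produced.
Ni²⁺ is absent, so PexC is inactive.
Required activator PexC is absent, so *gorE* is not transcribed.
So GorE is not produced.
Required activator HaxY is absent, so *cilG* is not transcribed.
So CilG is not produced.
With no repressor bound, *kosK* is transcribed.
So KosK is produced and active.
Activator KosK is present, so *dovK* is transcribed.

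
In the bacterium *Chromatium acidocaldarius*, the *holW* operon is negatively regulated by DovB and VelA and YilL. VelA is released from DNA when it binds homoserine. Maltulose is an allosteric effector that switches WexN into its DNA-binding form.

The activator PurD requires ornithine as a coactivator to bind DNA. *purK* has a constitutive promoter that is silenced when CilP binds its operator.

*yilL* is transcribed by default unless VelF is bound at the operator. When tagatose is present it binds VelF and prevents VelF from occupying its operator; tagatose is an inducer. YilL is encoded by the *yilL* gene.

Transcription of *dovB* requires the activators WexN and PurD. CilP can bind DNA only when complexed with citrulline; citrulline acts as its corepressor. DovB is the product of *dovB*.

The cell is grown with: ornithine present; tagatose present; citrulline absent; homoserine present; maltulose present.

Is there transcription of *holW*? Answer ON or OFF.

Maltulose is present, so WexN is active.
Ornithine is present, so PurD is active.
No repressor is bound and WexN and PurD are active, so *dovB* is transcribed.
So DovB is produced and active.
Homoserine is present, so VelA is inactive.
Tagatose is present, so VelF is inactive.
With no repressor bound, *yilL* is transcribed.
So YilL is produced and active.
With repressor DovB bound, *holW* is not transcribed.

OFF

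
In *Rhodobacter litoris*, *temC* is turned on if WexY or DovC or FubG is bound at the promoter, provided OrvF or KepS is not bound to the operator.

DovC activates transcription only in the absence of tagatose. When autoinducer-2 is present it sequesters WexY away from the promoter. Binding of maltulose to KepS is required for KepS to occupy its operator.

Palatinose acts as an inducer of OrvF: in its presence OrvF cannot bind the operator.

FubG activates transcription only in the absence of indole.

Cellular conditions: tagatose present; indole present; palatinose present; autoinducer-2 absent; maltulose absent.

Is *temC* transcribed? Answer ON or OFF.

Autoinducer-2 is absent, so WexY is active.
Tagatose is present, so DovC is inactive.
Indole is present, so FubG is inactive.
Palatinose is present, so OrvF is inactive.
Maltulose is absent, so KepS is inactive.
Activator WexY is present, so *temC* is transcribed.

ON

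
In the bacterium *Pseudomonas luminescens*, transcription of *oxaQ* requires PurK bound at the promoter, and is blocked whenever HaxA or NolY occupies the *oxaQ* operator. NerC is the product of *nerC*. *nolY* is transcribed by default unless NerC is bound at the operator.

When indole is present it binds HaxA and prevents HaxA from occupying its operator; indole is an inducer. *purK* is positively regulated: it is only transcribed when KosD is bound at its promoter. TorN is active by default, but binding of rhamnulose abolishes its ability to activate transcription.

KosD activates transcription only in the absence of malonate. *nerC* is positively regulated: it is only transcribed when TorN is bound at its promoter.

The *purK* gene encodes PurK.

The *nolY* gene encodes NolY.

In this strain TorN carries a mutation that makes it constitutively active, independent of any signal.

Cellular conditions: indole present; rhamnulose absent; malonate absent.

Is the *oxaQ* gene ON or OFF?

ON

Malonate is absent, so KosD is active.
No repressor is bound and KosD is active, so *purK* is transcribed.
So PurK is produced and active.
Indole is present, so HaxA is inactive.
TorN is constitutively active in this strain.
No repressor is bound and TorN is active, so *nerC* is transcribed.
So NerC is produced and active.
With repressor NerC bound, *nolY* is not transcribed.
So NolY is not produced.
No repressor is bound and PurK is active, so *oxaQ* is transcribed.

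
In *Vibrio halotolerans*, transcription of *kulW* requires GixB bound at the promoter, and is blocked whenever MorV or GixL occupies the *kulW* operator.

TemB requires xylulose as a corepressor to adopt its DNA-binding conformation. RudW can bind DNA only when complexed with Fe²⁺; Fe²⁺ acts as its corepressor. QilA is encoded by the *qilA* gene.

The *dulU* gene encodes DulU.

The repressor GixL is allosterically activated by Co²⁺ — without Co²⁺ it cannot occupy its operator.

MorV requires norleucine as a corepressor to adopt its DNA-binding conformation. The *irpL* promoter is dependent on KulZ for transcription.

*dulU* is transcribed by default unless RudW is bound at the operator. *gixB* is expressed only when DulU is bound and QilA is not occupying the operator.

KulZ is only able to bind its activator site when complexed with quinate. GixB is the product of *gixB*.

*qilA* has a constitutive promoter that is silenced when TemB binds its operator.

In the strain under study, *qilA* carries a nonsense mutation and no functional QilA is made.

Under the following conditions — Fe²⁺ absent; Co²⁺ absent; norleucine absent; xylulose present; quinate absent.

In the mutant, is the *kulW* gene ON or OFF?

Fe²⁺ is absent, so RudW is inactive.
With no repressor bound, *dulU* is transcribed.
So DulU is produced and active.
QilA is non-functional in this strain, so it has no effect.
No repressor is bound and DulU is active, so *gixB* is transcribed.
So GixB is produced and active.
Norleucine is absent, so MorV is inactive.
Co²⁺ is absent, so GixL is inactive.
No repressor is bound and GixB is active, so *kulW* is transcribed.

ON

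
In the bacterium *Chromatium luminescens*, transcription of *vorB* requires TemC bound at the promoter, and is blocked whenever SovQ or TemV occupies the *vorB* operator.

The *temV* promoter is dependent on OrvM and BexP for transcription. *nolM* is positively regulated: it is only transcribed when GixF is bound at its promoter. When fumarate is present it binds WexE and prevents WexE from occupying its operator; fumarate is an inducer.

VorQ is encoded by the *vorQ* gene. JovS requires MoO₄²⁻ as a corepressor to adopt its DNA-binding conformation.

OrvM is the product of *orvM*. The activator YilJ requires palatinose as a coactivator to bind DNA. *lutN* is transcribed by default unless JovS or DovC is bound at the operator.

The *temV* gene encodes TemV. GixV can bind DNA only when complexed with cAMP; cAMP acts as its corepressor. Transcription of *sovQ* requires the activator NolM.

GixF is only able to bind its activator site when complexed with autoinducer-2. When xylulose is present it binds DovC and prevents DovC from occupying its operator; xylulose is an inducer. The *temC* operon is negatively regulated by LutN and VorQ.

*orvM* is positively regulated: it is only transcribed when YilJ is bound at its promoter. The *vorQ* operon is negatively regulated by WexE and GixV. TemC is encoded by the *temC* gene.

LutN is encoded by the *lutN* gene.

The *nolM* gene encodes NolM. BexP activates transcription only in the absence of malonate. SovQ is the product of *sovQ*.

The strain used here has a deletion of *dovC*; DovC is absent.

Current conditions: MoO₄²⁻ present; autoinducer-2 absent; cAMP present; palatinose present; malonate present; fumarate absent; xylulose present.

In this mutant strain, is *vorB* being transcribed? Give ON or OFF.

MoO₄²⁻ is present, so JovS is active.
DovC is non-functional in this strain, so it has no effect.
With repressor JovS bound, *lutN* is not transcribed.
So LutN is not produced.
Fumarate is absent, so WexE is active.
cAMP is present, so GixV is active.
With repressor WexE bound, *vorQ* is not transcribed.
So VorQ is not produced.
With no repressor bound, *temC* is transcribed.
So TemC is produced and active.
Autoinducer-2 is absent, so GixF is inactive.
Required activator GixF is absent, so *nolM* is not transcribed.
So NolM is not produced.
Required activator NolM is absent, so *sovQ* is not transcribed.
So SovQ is not produced.
Palatinose is present, so YilJ is active.
No repressor is bound and YilJ is active, so *orvM* is transcribed.
So OrvM is produced and active.
Malonate is present, so BexP is inactive.
Required activator BexP is absent, so *temV* is not transcribed.
So TemV is not produced.
No repressor is bound and TemC is active, so *vorB* is transcribed.

ON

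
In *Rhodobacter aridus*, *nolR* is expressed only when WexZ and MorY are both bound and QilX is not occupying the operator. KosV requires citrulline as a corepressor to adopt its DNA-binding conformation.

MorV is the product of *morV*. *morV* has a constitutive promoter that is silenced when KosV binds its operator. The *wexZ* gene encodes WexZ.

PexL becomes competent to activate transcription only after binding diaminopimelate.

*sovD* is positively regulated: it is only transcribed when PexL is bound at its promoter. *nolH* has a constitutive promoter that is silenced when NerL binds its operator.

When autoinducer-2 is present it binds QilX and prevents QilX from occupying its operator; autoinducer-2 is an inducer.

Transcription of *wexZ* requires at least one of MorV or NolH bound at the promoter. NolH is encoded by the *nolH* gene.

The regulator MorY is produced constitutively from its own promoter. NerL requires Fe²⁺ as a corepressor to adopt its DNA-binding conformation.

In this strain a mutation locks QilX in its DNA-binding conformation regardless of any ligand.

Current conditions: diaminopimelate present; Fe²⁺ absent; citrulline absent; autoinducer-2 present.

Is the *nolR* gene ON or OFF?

OFF

Citrulline is absent, so KosV is inactive.
With no repressor bound, *morV* is transcribed.
So MorV is produced and active.
Fe²⁺ is absent, so NerL is inactive.
With no repressor bound, *nolH* is transcribed.
So NolH is produced and active.
Activator MorV is present, so *wexZ* is transcribed.
So WexZ is produced and active.
QilX is constitutively active in this strain.
MorY is produced constitutively and is active.
With repressor QilX bound, *nolR* is not transcribed.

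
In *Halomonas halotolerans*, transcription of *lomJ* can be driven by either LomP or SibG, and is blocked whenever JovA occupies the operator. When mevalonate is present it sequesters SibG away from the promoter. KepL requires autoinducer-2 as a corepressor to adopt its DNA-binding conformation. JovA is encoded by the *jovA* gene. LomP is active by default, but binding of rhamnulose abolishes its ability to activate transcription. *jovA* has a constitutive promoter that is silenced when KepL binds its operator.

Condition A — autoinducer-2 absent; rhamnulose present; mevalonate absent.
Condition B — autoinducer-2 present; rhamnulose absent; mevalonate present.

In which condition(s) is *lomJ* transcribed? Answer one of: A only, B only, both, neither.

Condition A:
Autoinducer-2 is absent, so KepL is inactive.
With no repressor bound, *jovA* is transcribed.
So JovA is produced and active.
Rhamnulose is present, so LomP is inactive.
Mevalonate is absent, so SibG is active.
With repressor JovA bound, *lomJ* is not transcribed.
→ *lomJ* is OFF in A.
Condition B:
Autoinducer-2 is present, so KepL is active.
With repressor KepL bound, *jovA* is not transcribed.
So JovA is not produced.
Rhamnulose is absent, so LomP is active.
Mevalonate is present, so SibG is inactive.
Activator LomP is present, so *lomJ* is transcribed.
→ *lomJ* is ON in B.

B only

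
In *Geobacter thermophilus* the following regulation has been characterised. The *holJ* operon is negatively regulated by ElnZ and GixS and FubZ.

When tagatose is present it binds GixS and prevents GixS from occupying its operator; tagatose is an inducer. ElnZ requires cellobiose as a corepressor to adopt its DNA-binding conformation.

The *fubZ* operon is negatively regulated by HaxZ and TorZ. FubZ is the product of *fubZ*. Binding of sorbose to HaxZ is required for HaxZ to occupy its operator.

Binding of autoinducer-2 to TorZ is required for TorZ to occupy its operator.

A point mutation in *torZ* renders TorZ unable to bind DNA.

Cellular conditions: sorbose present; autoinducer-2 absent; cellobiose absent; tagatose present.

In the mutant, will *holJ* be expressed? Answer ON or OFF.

Cellobiose is absent, so ElnZ is inactive.
Tagatose is present, so GixS is inactive.
Sorbose is present, so HaxZ is active.
TorZ is non-functional in this strain, so it has no effect.
With repressor HaxZ bound, *fubZ* is not transcribed.
So FubZ is not produced.
With no repressor bound, *holJ* is transcribed.

ON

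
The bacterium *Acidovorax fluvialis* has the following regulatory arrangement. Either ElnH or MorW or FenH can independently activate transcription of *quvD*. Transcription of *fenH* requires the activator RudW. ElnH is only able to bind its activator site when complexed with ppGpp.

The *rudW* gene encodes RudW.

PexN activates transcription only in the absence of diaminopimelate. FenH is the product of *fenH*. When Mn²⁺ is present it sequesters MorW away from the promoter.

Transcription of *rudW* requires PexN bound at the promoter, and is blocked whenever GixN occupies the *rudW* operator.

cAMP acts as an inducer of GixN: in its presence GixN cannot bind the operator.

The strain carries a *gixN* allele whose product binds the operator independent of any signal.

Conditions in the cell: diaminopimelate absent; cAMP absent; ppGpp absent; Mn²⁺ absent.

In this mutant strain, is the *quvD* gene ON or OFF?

ppGpp is absent, so ElnH is inactive.
Mn²⁺ is absent, so MorW is active.
GixN is constitutively active in this strain.
Diaminopimelate is absent, so PexN is active.
With repressor GixN bound, *rudW* is not transcribed.
So RudW is not produced.
Required activator RudW is absent, so *fenH* is not transcribed.
So FenH is not produced.
Activator MorW is present, so *quvD* is transcribed.

ON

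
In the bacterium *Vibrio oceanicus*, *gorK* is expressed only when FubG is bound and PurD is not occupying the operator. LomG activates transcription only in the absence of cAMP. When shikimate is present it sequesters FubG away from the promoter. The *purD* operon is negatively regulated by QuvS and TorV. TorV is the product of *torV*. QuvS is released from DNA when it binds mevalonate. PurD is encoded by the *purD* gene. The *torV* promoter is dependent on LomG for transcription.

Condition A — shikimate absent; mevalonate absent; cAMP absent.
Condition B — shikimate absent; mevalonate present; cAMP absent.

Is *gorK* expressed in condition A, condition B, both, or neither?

both

Condition A:
Shikimate is absent, so FubG is active.
Mevalonate is absent, so QuvS is active.
cAMP is absent, so LomG is active.
No repressor is bound and LomG is active, so *torV* is transcribed.
So TorV is produced and active.
With repressor QuvS bound, *purD* is not transcribed.
So PurD is not produced.
No repressor is bound and FubG is active, so *gorK* is transcribed.
→ *gorK* is ON in A.
Condition B:
Shikimate is absent, so FubG is active.
Mevalonate is present, so QuvS is inactive.
cAMP is absent, so LomG is active.
No repressor is bound and LomG is active, so *torV* is transcribed.
So TorV is produced and active.
With repressor TorV bound, *purD* is not transcribed.
So PurD is not produced.
No repressor is bound and FubG is active, so *gorK* is transcribed.
→ *gorK* is ON in B.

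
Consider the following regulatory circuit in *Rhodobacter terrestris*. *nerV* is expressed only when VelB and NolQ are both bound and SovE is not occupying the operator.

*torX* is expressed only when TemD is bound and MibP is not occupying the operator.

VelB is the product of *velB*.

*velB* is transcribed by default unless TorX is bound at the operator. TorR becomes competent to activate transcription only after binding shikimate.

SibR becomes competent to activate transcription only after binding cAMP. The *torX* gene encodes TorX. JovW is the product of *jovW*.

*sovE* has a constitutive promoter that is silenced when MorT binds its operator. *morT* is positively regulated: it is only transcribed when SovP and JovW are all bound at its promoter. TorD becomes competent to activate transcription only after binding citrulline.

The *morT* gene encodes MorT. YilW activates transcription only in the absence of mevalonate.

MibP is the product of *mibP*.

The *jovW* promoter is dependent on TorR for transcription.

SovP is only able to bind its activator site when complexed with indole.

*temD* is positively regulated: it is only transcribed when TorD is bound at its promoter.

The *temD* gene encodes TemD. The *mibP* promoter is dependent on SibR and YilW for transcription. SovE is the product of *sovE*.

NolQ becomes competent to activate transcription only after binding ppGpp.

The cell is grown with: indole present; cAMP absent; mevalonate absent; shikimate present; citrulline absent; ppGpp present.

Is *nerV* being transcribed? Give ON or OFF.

Indole is present, so SovP is active.
Shikimate is present, so TorR is active.
No repressor is bound and TorR is active, so *jovW* is transcribed.
So JovW is produced and active.
No repressor is bound and SovP and JovW are active, so *morT* is transcribed.
So MorT is produced and active.
With repressor MorT bound, *sovE* is not transcribed.
So SovE is not produced.
cAMP is absent, so SibR is inactive.
Mevalonate is absent, so YilW is active.
Required activator SibR is absent, so *mibP* is not transcribed.
So MibP is not produced.
Citrulline is absent, so TorD is inactive.
Required activator TorD is absent, so *temD* is not transcribed.
So TemD is not produced.
Required activator TemD is absent, so *torX* is not transcribed.
So TorX is not produced.
With no repressor bound, *velB* is transcribed.
So VelB is produced and active.
ppGpp is present, so NolQ is active.
No repressor is bound and VelB and NolQ are active, so *nerV* is transcribed.

ON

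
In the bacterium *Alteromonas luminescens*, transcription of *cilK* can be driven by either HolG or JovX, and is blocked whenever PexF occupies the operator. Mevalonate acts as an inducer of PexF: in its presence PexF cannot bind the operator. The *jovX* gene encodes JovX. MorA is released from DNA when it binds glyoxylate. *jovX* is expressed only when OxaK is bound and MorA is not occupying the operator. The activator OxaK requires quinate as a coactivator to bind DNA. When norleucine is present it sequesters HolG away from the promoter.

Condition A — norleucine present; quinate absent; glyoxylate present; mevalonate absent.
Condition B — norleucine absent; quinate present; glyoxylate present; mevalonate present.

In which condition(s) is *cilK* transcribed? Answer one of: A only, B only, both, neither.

Condition A:
Norleucine is present, so HolG is inactive.
Quinate is absent, so OxaK is inactive.
Glyoxylate is present, so MorA is inactive.
Required activator OxaK is absent, so *jovX* is not transcribed.
So JovX is not produced.
Mevalonate is absent, so PexF is active.
With repressor PexF bound, *cilK* is not transcribed.
→ *cilK* is OFF in A.
Condition B:
Norleucine is absent, so HolG is active.
Quinate is present, so OxaK is active.
Glyoxylate is present, so MorA is inactive.
No repressor is bound and OxaK is active, so *jovX* is transcribed.
So JovX is produced and active.
Mevalonate is present, so PexF is inactive.
Activator HolG is present, so *cilK* is transcribed.
→ *cilK* is ON in B.

B only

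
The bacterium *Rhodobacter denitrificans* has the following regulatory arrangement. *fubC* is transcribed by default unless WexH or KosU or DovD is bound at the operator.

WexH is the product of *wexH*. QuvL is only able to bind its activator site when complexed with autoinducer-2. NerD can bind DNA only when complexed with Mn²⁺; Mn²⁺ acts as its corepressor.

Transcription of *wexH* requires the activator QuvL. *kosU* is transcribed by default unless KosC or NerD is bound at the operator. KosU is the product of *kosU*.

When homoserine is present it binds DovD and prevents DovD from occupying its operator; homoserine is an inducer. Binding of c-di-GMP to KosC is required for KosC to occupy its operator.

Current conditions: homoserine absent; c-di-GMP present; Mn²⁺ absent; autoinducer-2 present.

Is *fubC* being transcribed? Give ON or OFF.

OFF

Autoinducer-2 is present, so QuvL is active.
No repressor is bound and QuvL is active, so *wexH* is transcribed.
So WexH is produced and active.
c-di-GMP is present, so KosC is active.
Mn²⁺ is absent, so NerD is inactive.
With repressor KosC bound, *kosU* is not transcribed.
So KosU is not produced.
Homoserine is absent, so DovD is active.
With repressor WexH bound, *fubC* is not transcribed.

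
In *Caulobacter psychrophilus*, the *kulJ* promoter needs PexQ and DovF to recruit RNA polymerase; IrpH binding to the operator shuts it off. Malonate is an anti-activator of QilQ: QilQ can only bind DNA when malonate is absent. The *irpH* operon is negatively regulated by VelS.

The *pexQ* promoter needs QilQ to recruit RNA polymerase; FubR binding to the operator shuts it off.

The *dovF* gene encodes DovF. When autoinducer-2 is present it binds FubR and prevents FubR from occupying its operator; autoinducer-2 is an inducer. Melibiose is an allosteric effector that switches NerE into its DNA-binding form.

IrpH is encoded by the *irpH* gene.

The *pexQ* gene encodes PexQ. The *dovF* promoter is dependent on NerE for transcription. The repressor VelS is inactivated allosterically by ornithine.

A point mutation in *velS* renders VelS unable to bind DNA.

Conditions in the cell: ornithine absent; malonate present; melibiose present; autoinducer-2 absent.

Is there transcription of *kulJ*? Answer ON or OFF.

OFF

Autoinducer-2 is absent, so FubR is active.
Malonate is present, so QilQ is inactive.
With repressor FubR bound, *pexQ* is not transcribed.
So PexQ is not produced.
Melibiose is present, so NerE is active.
No repressor is bound and NerE is active, so *dovF* is transcribed.
So DovF is produced and active.
VelS is non-functional in this strain, so it has no effect.
With no repressor bound, *irpH* is transcribed.
So IrpH is produced and active.
With repressor IrpH bound, *kulJ* is not transcribed.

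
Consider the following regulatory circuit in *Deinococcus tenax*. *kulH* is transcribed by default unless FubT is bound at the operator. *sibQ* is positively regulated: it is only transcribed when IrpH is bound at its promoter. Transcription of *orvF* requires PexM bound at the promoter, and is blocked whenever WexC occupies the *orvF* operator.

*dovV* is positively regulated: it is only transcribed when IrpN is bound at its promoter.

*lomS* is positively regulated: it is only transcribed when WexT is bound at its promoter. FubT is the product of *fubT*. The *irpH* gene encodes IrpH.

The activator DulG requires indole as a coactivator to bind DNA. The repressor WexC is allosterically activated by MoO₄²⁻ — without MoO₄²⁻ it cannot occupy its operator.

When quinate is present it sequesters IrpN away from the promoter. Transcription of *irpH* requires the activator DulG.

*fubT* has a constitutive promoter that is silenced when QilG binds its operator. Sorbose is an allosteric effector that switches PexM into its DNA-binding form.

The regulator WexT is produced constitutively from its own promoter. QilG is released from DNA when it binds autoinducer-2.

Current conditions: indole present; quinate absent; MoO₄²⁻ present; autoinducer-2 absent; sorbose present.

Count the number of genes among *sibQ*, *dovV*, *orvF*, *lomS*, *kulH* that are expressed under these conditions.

Indole is present, so DulG is active.
No repressor is bound and DulG is active, so *irpH* is transcribed.
So IrpH is produced and active.
No repressor is bound and IrpH is active, so *sibQ* is transcribed.
→ *sibQ* is ON.
Quinate is absent, so IrpN is active.
No repressor is bound and IrpN is active, so *dovV* is transcribed.
→ *dovV* is ON.
MoO₄²⁻ is present, so WexC is active.
Sorbose is present, so PexM is active.
With repressor WexC bound, *orvF* is not transcribed.
→ *orvF* is OFF.
WexT is produced constitutively and is active.
No repressor is bound and WexT is active, so *lomS* is transcribed.
→ *lomS* is ON.
Autoinducer-2 is absent, so QilG is active.
With repressor QilG bound, *fubT* is not transcribed.
So FubT is not produced.
With no repressor bound, *kulH* is transcribed.
→ *kulH* is ON.
4 of the 5 genes are transcribed.

4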